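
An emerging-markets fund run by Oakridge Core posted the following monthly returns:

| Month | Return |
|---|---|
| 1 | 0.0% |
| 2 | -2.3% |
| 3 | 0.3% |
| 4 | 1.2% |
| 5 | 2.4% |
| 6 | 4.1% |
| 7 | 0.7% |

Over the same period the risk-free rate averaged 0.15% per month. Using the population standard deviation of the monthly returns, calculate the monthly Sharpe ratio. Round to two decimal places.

0.41

r̄ = (0 − 2.3 + 0.3 + 1.2 + 2.4 + 4.1 + 0.7) / 7 = 6.40 / 7 = 0.9143%
Population σ = √[Σ(r − r̄)² / 7] = √[24.0286 / 7] = √3.4327 = 1.8528%
Sharpe = (r̄ − rf) / σ = (0.9143 − 0.15) / 1.8528 = 0.7643 / 1.8528 = 0.4125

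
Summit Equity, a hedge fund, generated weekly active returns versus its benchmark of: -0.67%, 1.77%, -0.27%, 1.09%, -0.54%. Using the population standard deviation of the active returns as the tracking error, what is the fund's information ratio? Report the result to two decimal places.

r̄ = (-0.67 + 1.77 − 0.27 + 1.09 − 0.54) / 5 = 1.380 / 5 = 0.2760%
Σ(r − r̄)² = (-0.67 − 0.2760)² + (1.77 − 0.2760)² + (-0.27 − 0.2760)² + … = 4.7535
population σ = √(4.7535 / 5) = √0.9507 = 0.9750%
IR = r̄ / tracking error = 0.2760 / 0.9750 = 0.2831

0.28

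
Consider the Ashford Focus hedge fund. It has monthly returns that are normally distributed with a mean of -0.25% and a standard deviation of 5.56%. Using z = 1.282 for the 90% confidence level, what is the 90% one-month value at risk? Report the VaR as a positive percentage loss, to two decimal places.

VaR (as % loss) = −(μ − z·σ) = −(-0.25% − 1.282 × 5.56%) = −(-7.37792%) = 7.37792%

7.38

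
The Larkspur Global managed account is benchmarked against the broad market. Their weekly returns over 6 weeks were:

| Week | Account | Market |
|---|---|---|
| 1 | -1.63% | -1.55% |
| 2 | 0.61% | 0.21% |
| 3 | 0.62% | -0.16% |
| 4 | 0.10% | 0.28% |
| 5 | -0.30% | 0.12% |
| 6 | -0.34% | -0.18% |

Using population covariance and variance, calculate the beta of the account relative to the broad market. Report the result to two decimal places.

1.04

r̄p = -0.1567%,  r̄m = -0.2133%
Cov = Σ(rp − r̄p)(rm − r̄m) / 6 = 0.4013
Var(rm) = Σ(rm − r̄m)² / 6 = 0.3874
β = Cov / Var = 0.4013 / 0.3874 = 1.0359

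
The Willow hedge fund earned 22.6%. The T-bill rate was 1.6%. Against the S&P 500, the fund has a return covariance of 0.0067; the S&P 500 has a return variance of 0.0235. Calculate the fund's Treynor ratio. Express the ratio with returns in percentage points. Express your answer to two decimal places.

β = Cov / Var = 0.0067 / 0.0235 = 0.2851
Treynor = (Rp − Rf) / β = (22.6% − 1.6%) / 0.2851 = 21.00 / 0.2851 = 73.6584

73.66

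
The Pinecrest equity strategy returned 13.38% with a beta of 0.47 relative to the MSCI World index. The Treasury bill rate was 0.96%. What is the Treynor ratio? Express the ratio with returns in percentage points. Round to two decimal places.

26.43

Treynor = (Rp − Rf) / β = (13.38% − 0.96%) / 0.47 = 12.42 / 0.47 = 26.4255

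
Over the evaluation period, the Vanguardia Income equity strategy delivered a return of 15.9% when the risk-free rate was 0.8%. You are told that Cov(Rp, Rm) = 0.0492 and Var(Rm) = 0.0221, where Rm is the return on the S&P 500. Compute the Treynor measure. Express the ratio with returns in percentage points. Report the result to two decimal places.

6.78

β = Cov / Var = 0.0492 / 0.0221 = 2.2262
Treynor = (Rp − Rf) / β = (15.9% − 0.8%) / 2.2262 = 15.10 / 2.2262 = 6.7829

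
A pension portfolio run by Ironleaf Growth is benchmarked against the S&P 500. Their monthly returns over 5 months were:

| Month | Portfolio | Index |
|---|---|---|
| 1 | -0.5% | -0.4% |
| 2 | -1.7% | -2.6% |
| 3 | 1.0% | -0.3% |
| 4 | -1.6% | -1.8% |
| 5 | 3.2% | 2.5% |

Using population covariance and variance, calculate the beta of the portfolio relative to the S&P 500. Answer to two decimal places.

1.02

r̄p = 0.0800%,  r̄m = -0.5200%
Cov = Σ(rp − r̄p)(rm − r̄m) / 5 = 3.0816
Var(rm) = Σ(rm − r̄m)² / 5 = 3.0296
β = Cov / Var = 3.0816 / 3.0296 = 1.0172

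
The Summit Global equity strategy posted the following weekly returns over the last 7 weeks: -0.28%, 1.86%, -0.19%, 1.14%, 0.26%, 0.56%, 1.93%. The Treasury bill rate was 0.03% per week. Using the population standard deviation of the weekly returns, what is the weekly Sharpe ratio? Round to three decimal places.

0.857

Mean return μ = 5.280 / 7 = 0.7543%
Population σ = √[Σ(r − μ)² / 7] = √[4.9972 / 7] = √0.7139 = 0.8449%
Sharpe = (μ − rf) / σ = (0.7543 − 0.03) / 0.8449 = 0.7243 / 0.8449 = 0.8573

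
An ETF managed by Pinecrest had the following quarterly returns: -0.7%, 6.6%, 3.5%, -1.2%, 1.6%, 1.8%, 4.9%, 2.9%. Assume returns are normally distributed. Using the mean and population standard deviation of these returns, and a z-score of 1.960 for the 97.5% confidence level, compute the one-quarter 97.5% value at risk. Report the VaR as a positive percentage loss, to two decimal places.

r̄ = (-0.7 + 6.6 + 3.5 − 1.2 + 1.6 + 1.8 + 4.9 + 2.9) / 8 = 19.40 / 8 = 2.4250%
Population std dev = √[48.9150 / 8] = 2.4727%
VaR = −(r̄ − z·σ) = −(2.4250 − 1.960 × 2.4727) = −(-2.4215) = 2.4215%

2.42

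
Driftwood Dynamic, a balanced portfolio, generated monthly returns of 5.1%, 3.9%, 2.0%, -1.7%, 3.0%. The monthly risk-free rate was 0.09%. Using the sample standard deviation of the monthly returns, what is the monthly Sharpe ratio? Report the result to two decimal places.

Mean return r̄ = 12.30 / 5 = 2.4600%
Sample std dev = √[26.8520 / 4] = 2.5909%
Sharpe = (r̄ − rf) / σ = (2.4600 − 0.09) / 2.5909 = 2.3700 / 2.5909 = 0.9147

0.91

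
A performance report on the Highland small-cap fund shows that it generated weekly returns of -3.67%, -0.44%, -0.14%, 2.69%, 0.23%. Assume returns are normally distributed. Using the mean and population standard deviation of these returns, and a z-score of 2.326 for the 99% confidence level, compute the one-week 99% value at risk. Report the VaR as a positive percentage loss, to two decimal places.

Mean return μ = -1.330 / 5 = -0.2660%
Σ(r − μ)² = (-3.67 − (-0.2660))² + (-0.44 − (-0.2660))² + (-0.14 − (-0.2660))² + … = 20.6173
σ = √[20.6173 / 5] = 2.0306%
VaR = −(μ − z·σ) = −(-0.2660 − 2.326 × 2.0306) = −(-4.9892) = 4.9892%

4.99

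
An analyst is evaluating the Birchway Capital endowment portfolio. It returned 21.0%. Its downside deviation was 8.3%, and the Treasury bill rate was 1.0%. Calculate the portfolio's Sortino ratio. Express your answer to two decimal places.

2.41

Sortino = (Rp − Rf) / σd = (21.0% − 1.0%) / 8.3% = 20.00% / 8.3% = 2.4096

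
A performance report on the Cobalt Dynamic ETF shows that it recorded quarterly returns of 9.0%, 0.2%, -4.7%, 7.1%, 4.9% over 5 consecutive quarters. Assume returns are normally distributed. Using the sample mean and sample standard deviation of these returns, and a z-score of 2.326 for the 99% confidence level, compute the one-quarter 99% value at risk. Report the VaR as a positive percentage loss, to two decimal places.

9.60

r̄ = (9 + 0.2 − 4.7 + 7.1 + 4.9) / 5 = 3.3000%
Σ(r − r̄)² = (9 − 3.3000)² + (0.2 − 3.3000)² + (-4.7 − 3.3000)² + … = 123.1000
sample σ = √(123.1000 / 4) = √30.7750 = 5.5475%
VaR = −(r̄ − z·σ) = −(3.3000 − 2.326 × 5.5475) = −(-9.6035) = 9.6035%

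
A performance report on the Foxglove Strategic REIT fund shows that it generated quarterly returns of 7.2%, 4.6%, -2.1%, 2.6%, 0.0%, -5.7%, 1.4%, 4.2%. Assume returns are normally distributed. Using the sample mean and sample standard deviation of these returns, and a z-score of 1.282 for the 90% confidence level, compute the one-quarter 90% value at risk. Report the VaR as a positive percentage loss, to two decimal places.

r̄ = (7.2 + 4.6 − 2.1 + 2.6 + 0 − 5.7 + 1.4 + 4.2) / 8 = 12.20 / 8 = 1.5250%
Sample σ = √[Σ(r − r̄)² / 7] = √[117.6550 / 7] = √16.8079 = 4.0997%
VaR = −(r̄ − z·σ) = −(1.5250 − 1.282 × 4.0997) = −(-3.7308) = 3.7308%

3.73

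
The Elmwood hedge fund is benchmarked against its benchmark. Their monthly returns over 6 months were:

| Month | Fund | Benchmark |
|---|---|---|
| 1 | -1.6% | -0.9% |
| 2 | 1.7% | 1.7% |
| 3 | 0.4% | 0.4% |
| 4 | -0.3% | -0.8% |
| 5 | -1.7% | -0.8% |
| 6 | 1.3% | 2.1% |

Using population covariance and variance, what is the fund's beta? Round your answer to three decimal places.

0.979

r̄p = -0.0333%,  r̄m = 0.2833%
Cov = Σ(rp − r̄p)(rm − r̄m) / 6 = 1.4794
Var(rm) = Σ(rm − r̄m)² / 6 = 1.5114
β = Cov / Var = 1.4794 / 1.5114 = 0.9788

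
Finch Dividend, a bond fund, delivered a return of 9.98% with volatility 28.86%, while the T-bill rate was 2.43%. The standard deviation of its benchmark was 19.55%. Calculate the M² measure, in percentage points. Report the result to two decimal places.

7.54

Sharpe = (Rp − Rf) / σp = (9.98% − 2.43%) / 28.86% = 0.2616
M² = Rf + Sharpe × σm = 2.43% + 0.2616 × 19.55% = 7.5443%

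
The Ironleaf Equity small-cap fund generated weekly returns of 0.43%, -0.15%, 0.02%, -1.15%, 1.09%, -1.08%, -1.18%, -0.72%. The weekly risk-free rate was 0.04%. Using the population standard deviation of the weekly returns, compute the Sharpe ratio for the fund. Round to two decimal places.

r̄ = (0.43 − 0.15 + 0.02 − 1.15 + 1.09 − 1.08 − 1.18 − 0.72) / 8 = -2.740 / 8 = -0.3425%
Σ(r − r̄)² = 4.8572; population σ = √(4.8572/8) = 0.7792%
Sharpe = (r̄ − rf) / σ = (-0.3425 − 0.04) / 0.7792 = -0.3825 / 0.7792 = -0.4909

-0.49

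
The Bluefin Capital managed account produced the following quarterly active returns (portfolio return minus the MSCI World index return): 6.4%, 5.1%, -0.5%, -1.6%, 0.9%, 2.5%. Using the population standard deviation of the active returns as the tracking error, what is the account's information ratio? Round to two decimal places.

0.74

μ = (6.4 + 5.1 − 0.5 − 1.6 + 0.9 + 2.5) / 6 = 12.80 / 6 = 2.1333%
Σ(r − μ)² = 49.5333; population σ = √(49.5333/6) = 2.8732%
IR = μ / tracking error = 2.1333 / 2.8732 = 0.7425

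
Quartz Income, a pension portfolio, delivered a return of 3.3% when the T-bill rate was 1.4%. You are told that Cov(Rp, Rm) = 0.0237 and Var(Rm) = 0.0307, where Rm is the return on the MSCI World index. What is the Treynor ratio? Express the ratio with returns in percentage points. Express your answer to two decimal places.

β = Cov / Var = 0.0237 / 0.0307 = 0.7720
Treynor = (Rp − Rf) / β = (3.3% − 1.4%) / 0.7720 = 1.90 / 0.7720 = 2.4611

2.46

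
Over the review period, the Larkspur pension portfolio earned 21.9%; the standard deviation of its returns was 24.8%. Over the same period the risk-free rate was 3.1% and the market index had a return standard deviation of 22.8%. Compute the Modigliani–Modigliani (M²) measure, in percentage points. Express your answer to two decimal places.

20.38

Sharpe = (Rp − Rf) / σp = (21.9% − 3.1%) / 24.8% = 0.7581
M² = Rf + Sharpe × σm = 3.1% + 0.7581 × 22.8% = 20.3847%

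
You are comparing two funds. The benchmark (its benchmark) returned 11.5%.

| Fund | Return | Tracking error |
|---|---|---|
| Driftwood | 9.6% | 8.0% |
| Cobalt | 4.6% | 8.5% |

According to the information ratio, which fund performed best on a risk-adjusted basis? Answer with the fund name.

Driftwood

Driftwood: IR = (9.6% − 11.5%) / 8.0% = -0.238
Cobalt: IR = (4.6% − 11.5%) / 8.5% = -0.812
Highest: Driftwood (-0.238).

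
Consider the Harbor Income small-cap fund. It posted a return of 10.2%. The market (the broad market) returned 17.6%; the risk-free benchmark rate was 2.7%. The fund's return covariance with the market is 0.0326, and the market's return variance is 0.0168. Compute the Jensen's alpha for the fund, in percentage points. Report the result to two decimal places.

β = Cov / Var = 0.0326 / 0.0168 = 1.9405
E[R] = Rf + β(Rm − Rf) = 2.7% + 1.9405 × (17.6% − 2.7%) = 31.6135%
α = Rp − E[R] = 10.2% − 31.6135% = -21.4135

-21.41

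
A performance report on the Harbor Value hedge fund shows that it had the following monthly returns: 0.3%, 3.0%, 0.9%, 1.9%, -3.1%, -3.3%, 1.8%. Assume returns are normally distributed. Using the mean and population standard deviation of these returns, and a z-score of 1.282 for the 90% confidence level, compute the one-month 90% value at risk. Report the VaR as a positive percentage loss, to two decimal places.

2.73

r̄ = (0.3 + 3 + 0.9 + 1.9 − 3.1 − 3.3 + 1.8) / 7 = 1.50 / 7 = 0.2143%
Σ(r − r̄)² = 36.9286; population σ = √(36.9286/7) = 2.2968%
VaR = −(r̄ − z·σ) = −(0.2143 − 1.282 × 2.2968) = −(-2.7302) = 2.7302%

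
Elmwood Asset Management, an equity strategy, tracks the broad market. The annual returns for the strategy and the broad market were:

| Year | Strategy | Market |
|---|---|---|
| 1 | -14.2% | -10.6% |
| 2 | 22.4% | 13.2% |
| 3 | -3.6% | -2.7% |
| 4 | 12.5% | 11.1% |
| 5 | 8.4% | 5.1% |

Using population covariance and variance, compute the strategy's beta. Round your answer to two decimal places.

1.42

r̄p = 5.1000%,  r̄m = 3.2200%
Cov = Σ(rp − r̄p)(rm − r̄m) / 5 = 111.0800
Var(rm) = Σ(rm − r̄m)² / 5 = 78.2536
β = Cov / Var = 111.0800 / 78.2536 = 1.4195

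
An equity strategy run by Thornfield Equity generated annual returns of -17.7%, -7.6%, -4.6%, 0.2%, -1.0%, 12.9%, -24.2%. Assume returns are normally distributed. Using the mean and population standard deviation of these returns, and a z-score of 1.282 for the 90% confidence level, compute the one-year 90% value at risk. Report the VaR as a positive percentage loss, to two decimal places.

Mean return r̄ = -42.00 / 7 = -6.0000%
Σ(r − r̄)² = (-17.7 − (-6.0000))² + (-7.6 − (-6.0000))² + (-4.6 − (-6.0000))² + … = 893.3000
σ = √[893.3000 / 7] = 11.2966%
VaR = −(r̄ − z·σ) = −(-6.0000 − 1.282 × 11.2966) = −(-20.4822) = 20.4822%

20.48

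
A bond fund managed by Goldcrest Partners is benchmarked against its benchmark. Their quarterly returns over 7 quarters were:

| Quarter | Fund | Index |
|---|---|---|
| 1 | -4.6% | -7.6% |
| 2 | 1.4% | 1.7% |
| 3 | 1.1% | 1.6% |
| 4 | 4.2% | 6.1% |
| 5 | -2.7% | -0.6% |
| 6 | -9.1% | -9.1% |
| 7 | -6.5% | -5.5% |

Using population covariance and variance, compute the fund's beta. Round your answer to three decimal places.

r̄p = -2.3143%,  r̄m = -1.9143%
Cov = Σ(rp − r̄p)(rm − r̄m) / 7 = 21.9841
Var(rm) = Σ(rm − r̄m)² / 7 = 26.8841
β = Cov / Var = 21.9841 / 26.8841 = 0.8177

0.818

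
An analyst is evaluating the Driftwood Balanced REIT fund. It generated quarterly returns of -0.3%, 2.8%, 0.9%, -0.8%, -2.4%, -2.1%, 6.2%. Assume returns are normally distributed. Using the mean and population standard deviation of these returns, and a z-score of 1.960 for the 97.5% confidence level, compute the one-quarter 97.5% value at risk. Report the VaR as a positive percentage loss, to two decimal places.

r̄ = (-0.3 + 2.8 + 0.9 − 0.8 − 2.4 − 2.1 + 6.2) / 7 = 4.30 / 7 = 0.6143%
Population std dev = √[55.3486 / 7] = 2.8119%
VaR = −(r̄ − z·σ) = −(0.6143 − 1.960 × 2.8119) = −(-4.8970) = 4.8970%

4.90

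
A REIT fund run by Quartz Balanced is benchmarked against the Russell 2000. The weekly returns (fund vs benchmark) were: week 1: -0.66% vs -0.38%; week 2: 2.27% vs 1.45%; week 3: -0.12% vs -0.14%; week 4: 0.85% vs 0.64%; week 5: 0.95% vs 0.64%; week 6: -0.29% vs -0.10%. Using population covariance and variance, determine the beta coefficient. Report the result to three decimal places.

1.566

r̄p = 0.5000%,  r̄m = 0.3517%
Cov = Σ(rp − r̄p)(rm − r̄m) / 6 = 0.6142
Var(rm) = Σ(rm − r̄m)² / 6 = 0.3923
β = Cov / Var = 0.6142 / 0.3923 = 1.5656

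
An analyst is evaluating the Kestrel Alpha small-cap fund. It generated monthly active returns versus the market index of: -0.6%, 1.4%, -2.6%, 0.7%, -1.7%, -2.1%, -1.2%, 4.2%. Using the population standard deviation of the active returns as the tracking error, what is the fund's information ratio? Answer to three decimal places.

Mean return r̄ = -1.90 / 8 = -0.2375%
Σ(r − r̄)² = (-0.6 − (-0.2375))² + (1.4 − (-0.2375))² + … = 35.4988
population σ = √(35.4988 / 8) = √4.4374 = 2.1065%
IR = r̄ / tracking error = -0.2375 / 2.1065 = -0.1127

-0.113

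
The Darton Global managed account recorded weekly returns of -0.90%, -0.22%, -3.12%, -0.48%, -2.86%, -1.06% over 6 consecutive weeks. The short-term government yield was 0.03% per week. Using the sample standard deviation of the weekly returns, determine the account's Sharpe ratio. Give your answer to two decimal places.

r̄ = (-0.9 − 0.22 − 3.12 − 0.48 − 2.86 − 1.06) / 6 = -1.4400%
Σ(r − r̄)² = (-0.9 − (-1.4400))² + (-0.22 − (-1.4400))² + … = 7.6848
σ = √[7.6848 / 5] = 1.2397%
Sharpe = (r̄ − rf) / σ = (-1.4400 − 0.03) / 1.2397 = -1.4700 / 1.2397 = -1.1858

-1.19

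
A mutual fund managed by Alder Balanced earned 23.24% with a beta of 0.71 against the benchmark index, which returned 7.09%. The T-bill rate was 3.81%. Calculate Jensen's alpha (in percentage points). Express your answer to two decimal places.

17.10

CAPM expected return = Rf + β(Rm − Rf) = 3.81% + 0.71 × (7.09% − 3.81%) = 3.81 + 0.71 × 3.28 = 6.1388%
Jensen's α = Rp − E[R] = 23.24% − 6.1388% = 17.1012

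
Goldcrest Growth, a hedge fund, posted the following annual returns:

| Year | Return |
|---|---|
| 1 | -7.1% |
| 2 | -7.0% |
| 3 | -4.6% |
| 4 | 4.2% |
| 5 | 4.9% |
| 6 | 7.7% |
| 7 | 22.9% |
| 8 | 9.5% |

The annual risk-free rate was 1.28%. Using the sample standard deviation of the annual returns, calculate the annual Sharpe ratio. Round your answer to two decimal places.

μ = (-7.1 − 7 − 4.6 + 4.2 + 4.9 + 7.7 + 22.9 + 9.5) / 8 = 3.8125%
Σ(r − μ)² = 719.8888; sample σ = √(719.8888/7) = 10.1411%
Sharpe = (μ − rf) / σ = (3.8125 − 1.28) / 10.1411 = 2.5325 / 10.1411 = 0.2497

0.25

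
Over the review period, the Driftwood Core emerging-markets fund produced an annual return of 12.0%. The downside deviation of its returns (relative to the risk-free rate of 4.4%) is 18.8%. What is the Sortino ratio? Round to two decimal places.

Sortino = (Rp − Rf) / σd = (12.0% − 4.4%) / 18.8% = 7.60% / 18.8% = 0.4043

0.40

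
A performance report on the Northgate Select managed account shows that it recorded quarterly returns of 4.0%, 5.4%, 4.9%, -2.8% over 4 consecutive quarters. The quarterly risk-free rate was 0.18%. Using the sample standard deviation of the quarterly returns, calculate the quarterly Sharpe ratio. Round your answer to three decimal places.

0.704

r̄ = (4 + 5.4 + 4.9 − 2.8) / 4 = 11.50 / 4 = 2.8750%
Σ(r − r̄)² = (4 − 2.8750)² + (5.4 − 2.8750)² + (4.9 − 2.8750)² + … = 43.9475
sample σ = √(43.9475 / 3) = √14.6492 = 3.8274%
Sharpe = (r̄ − rf) / σ = (2.8750 − 0.18) / 3.8274 = 2.6950 / 3.8274 = 0.7041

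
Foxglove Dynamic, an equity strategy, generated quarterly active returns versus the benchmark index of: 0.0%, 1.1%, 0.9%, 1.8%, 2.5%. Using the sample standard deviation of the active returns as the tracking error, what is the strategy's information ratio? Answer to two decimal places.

1.33

Mean return r̄ = 6.30 / 5 = 1.2600%
Sample σ = √[Σ(r − r̄)² / 4] = √[3.5720 / 4] = √0.8930 = 0.9450%
IR = r̄ / tracking error = 1.2600 / 0.9450 = 1.3333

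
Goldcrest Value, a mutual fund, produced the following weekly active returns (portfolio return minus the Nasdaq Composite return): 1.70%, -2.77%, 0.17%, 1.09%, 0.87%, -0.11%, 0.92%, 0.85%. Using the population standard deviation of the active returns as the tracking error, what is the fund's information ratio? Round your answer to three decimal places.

Mean return r̄ = 2.720 / 8 = 0.3400%
Σ(r − r̄)² = 13.1930; population σ = √(13.1930/8) = 1.2842%
IR = r̄ / tracking error = 0.3400 / 1.2842 = 0.2648

0.265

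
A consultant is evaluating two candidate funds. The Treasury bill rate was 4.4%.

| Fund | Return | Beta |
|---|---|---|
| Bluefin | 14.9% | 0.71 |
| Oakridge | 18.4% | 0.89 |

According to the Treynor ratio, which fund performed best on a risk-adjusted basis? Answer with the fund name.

Bluefin: Treynor = (14.9% − 4.4%) / 0.71 = 14.789
Oakridge: Treynor = (18.4% − 4.4%) / 0.89 = 15.730
Highest: Oakridge (15.730).

Oakridge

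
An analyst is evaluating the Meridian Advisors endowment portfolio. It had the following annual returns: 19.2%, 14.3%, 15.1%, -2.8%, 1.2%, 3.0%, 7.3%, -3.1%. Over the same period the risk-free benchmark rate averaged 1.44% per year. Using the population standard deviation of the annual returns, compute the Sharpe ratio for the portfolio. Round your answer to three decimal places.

0.665

Mean return μ = 54.20 / 8 = 6.7750%
Σ(r − μ)² = 515.1150; population σ = √(515.1150/8) = 8.0243%
Sharpe = (μ − rf) / σ = (6.7750 − 1.44) / 8.0243 = 5.3350 / 8.0243 = 0.6649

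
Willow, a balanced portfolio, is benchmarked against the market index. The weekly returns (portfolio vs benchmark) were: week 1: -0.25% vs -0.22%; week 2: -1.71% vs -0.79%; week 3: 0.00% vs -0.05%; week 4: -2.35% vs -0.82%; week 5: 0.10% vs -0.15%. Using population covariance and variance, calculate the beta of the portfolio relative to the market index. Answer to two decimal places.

r̄p = -0.8420%,  r̄m = -0.4060%
Cov = Σ(rp − r̄p)(rm − r̄m) / 5 = 0.3217
Var(rm) = Σ(rm − r̄m)² / 5 = 0.1091
β = Cov / Var = 0.3217 / 0.1091 = 2.9487

2.95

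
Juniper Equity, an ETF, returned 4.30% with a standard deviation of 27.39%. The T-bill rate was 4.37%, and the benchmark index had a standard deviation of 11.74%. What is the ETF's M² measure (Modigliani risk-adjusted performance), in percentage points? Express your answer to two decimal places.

Sharpe = (Rp − Rf) / σp = (4.30% − 4.37%) / 27.39% = -0.0026
M² = Rf + Sharpe × σm = 4.37% + -0.0026 × 11.74% = 4.3395%

4.34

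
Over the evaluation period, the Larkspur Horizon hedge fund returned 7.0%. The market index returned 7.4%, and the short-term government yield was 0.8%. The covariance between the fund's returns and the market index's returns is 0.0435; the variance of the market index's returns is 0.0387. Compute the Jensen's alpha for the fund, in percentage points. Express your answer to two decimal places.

β = Cov / Var = 0.0435 / 0.0387 = 1.1240
E[R] = Rf + β(Rm − Rf) = 0.8% + 1.1240 × (7.4% − 0.8%) = 8.2184%
α = Rp − E[R] = 7.0% − 8.2184% = -1.2184

-1.22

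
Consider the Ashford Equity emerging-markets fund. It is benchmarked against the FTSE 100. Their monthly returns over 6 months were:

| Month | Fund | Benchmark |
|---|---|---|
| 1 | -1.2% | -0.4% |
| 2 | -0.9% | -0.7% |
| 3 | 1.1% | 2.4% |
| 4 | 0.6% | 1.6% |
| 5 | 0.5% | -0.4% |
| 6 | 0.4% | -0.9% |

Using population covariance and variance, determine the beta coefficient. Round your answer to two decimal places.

0.42

r̄p = 0.0833%,  r̄m = 0.2667%
Cov = Σ(rp − r̄p)(rm − r̄m) / 6 = 0.6694
Var(rm) = Σ(rm − r̄m)² / 6 = 1.5856
β = Cov / Var = 0.6694 / 1.5856 = 0.4222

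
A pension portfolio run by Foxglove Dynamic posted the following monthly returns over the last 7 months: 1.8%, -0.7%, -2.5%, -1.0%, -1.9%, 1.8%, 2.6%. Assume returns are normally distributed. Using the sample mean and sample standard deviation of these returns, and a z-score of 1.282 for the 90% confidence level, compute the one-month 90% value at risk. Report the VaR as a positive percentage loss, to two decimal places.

2.58

r̄ = (1.8 − 0.7 − 2.5 − 1 − 1.9 + 1.8 + 2.6) / 7 = 0.0143%
Σ(r − r̄)² = (1.8 − 0.0143)² + (-0.7 − 0.0143)² + … = 24.5886
σ = √[24.5886 / 6] = 2.0244%
VaR = −(r̄ − z·σ) = −(0.0143 − 1.282 × 2.0244) = −(-2.5810) = 2.5810%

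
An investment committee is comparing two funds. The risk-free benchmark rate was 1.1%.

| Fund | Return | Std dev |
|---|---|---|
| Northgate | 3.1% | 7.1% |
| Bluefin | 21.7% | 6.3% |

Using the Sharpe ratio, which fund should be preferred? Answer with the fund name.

Northgate: Sharpe ratio = (3.1% − 1.1%) / 7.1% = 0.282
Bluefin: Sharpe ratio = (21.7% − 1.1%) / 6.3% = 3.270
Highest: Bluefin (3.270).

Bluefin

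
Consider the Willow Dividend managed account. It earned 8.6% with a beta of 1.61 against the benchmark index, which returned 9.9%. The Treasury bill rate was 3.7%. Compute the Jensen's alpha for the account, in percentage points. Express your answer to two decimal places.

-5.08

CAPM expected return = Rf + β(Rm − Rf) = 3.7% + 1.61 × (9.9% − 3.7%) = 3.7 + 1.61 × 6.20 = 13.6820%
Jensen's α = Rp − E[R] = 8.6% − 13.6820% = -5.0820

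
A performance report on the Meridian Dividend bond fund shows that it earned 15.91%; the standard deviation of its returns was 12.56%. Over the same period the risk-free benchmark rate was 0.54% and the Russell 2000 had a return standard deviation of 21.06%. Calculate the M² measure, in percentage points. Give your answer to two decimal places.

Sharpe = (Rp − Rf) / σp = (15.91% − 0.54%) / 12.56% = 1.2237
M² = Rf + Sharpe × σm = 0.54% + 1.2237 × 21.06% = 26.3111%

26.31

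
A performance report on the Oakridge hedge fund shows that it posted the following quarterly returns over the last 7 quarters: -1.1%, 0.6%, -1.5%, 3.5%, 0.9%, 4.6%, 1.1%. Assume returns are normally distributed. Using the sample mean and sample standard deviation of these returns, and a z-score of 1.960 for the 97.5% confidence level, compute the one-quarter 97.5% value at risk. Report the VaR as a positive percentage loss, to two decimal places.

3.22

Mean return r̄ = 8.10 / 7 = 1.1571%
Σ(r − r̄)² = (-1.1 − 1.1571)² + (0.6 − 1.1571)² + … = 29.8771
σ = √[29.8771 / 6] = 2.2315%
VaR = −(r̄ − z·σ) = −(1.1571 − 1.960 × 2.2315) = −(-3.2166) = 3.2166%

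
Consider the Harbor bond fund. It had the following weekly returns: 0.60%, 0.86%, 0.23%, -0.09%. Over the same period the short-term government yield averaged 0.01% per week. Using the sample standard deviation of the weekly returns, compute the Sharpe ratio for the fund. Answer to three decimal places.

0.936

Mean return μ = 1.600 / 4 = 0.4000%
Sample std dev = √[0.5206 / 3] = 0.4166%
Sharpe = (μ − rf) / σ = (0.4000 − 0.01) / 0.4166 = 0.3900 / 0.4166 = 0.9361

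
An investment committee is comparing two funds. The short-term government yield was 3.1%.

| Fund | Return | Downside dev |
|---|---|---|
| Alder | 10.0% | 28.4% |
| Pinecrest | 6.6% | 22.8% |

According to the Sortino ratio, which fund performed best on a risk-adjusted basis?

Alder: Sortino ratio = (10.0% − 3.1%) / 28.4% = 0.243
Pinecrest: Sortino ratio = (6.6% − 3.1%) / 22.8% = 0.154
Highest: Alder (0.243).

Alder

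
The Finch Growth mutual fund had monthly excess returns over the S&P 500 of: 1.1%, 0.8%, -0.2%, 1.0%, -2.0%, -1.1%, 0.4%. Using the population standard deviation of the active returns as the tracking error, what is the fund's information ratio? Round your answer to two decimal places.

μ = (1.1 + 0.8 − 0.2 + 1 − 2 − 1.1 + 0.4) / 7 = 0.0000%
Population σ = √[Σ(r − μ)² / 7] = √[8.2600 / 7] = √1.1800 = 1.0863%
IR = μ / tracking error = 0.0000 / 1.0863 = 0.0000

0.00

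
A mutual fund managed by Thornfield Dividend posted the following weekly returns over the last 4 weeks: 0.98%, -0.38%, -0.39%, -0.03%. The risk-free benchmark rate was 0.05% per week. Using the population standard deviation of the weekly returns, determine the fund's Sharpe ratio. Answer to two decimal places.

Mean return r̄ = 0.180 / 4 = 0.0450%
Σ(r − r̄)² = 1.2497; population σ = √(1.2497/4) = 0.5589%
Sharpe = (r̄ − rf) / σ = (0.0450 − 0.05) / 0.5589 = -0.0050 / 0.5589 = -0.0089

-0.01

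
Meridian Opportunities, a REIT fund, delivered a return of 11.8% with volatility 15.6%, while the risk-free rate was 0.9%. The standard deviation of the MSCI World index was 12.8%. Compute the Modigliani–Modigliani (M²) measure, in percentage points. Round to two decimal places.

Sharpe = (Rp − Rf) / σp = (11.8% − 0.9%) / 15.6% = 0.6987
M² = Rf + Sharpe × σm = 0.9% + 0.6987 × 12.8% = 9.8434%

9.84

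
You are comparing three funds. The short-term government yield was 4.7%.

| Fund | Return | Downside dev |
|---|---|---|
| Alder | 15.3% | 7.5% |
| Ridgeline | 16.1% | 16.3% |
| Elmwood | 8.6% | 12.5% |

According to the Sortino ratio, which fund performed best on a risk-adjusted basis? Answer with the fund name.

Alder

Alder: Sortino ratio = (15.3% − 4.7%) / 7.5% = 1.413
Ridgeline: Sortino ratio = (16.1% − 4.7%) / 16.3% = 0.699
Elmwood: Sortino ratio = (8.6% − 4.7%) / 12.5% = 0.312
Highest: Alder (1.413).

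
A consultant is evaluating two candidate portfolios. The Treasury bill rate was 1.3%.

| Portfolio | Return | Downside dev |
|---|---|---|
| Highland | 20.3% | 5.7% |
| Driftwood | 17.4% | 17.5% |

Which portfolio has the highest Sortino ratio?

Highland: Sortino ratio = (20.3% − 1.3%) / 5.7% = 3.333
Driftwood: Sortino ratio = (17.4% − 1.3%) / 17.5% = 0.920
Highest: Highland (3.333).

Highland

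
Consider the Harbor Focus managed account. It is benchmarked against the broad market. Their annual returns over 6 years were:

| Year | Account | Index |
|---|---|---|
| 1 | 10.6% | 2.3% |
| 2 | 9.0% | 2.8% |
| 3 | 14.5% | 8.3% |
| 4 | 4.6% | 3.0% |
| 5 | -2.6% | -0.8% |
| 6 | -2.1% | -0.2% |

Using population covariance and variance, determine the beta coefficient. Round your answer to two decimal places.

r̄p = 5.6667%,  r̄m = 2.5667%
Cov = Σ(rp − r̄p)(rm − r̄m) / 6 = 16.4939
Var(rm) = Σ(rm − r̄m)² / 6 = 8.6956
β = Cov / Var = 16.4939 / 8.6956 = 1.8968

1.90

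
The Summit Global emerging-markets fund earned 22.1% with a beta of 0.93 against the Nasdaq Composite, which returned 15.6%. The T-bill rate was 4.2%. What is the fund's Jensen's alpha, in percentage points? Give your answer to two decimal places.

CAPM expected return = Rf + β(Rm − Rf) = 4.2% + 0.93 × (15.6% − 4.2%) = 4.2 + 0.93 × 11.40 = 14.8020%
Jensen's α = Rp − E[R] = 22.1% − 14.8020% = 7.2980

7.30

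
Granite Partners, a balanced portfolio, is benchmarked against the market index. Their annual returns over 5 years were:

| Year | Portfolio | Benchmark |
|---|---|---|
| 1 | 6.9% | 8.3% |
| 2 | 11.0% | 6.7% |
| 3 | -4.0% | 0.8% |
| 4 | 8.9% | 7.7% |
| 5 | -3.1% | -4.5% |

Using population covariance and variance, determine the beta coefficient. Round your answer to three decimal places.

r̄p = 3.9400%,  r̄m = 3.8000%
Cov = Σ(rp − r̄p)(rm − r̄m) / 5 = 27.0780
Var(rm) = Σ(rm − r̄m)² / 5 = 24.3520
β = Cov / Var = 27.0780 / 24.3520 = 1.1119

1.112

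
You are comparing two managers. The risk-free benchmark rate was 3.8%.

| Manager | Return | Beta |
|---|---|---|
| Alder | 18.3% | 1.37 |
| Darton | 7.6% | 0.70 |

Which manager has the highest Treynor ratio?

Alder: Treynor = (18.3% − 3.8%) / 1.37 = 10.584
Darton: Treynor = (7.6% − 3.8%) / 0.70 = 5.429
Highest: Alder (10.584).

Alder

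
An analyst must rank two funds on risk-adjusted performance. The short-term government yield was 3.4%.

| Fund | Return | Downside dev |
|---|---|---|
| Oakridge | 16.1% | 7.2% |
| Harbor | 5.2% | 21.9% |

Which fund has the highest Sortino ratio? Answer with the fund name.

Oakridge

Oakridge: Sortino ratio = (16.1% − 3.4%) / 7.2% = 1.764
Harbor: Sortino ratio = (5.2% − 3.4%) / 21.9% = 0.082
Highest: Oakridge (1.764).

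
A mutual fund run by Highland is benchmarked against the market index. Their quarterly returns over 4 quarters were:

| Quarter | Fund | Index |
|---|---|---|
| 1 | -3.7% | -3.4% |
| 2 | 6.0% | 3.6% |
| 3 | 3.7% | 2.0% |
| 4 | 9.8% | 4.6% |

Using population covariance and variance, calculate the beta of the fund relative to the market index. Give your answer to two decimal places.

r̄p = 3.9500%,  r̄m = 1.7000%
Cov = Σ(rp − r̄p)(rm − r̄m) / 4 = 14.9500
Var(rm) = Σ(rm − r̄m)² / 4 = 9.5300
β = Cov / Var = 14.9500 / 9.5300 = 1.5687

1.57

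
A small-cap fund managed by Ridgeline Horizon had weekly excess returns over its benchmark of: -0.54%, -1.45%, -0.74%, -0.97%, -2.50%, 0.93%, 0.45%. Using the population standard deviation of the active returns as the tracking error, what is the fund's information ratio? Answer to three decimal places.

Mean return μ = -4.820 / 7 = -0.6886%
Σ(r − μ)² = (-0.54 − (-0.6886))² + (-1.45 − (-0.6886))² + … = 7.8811
population σ = √(7.8811 / 7) = √1.1259 = 1.0611%
IR = μ / tracking error = -0.6886 / 1.0611 = -0.6489

-0.649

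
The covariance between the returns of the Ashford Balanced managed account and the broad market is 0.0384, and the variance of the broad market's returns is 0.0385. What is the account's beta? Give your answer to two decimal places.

1.00

β = Cov(Rp, Rm) / Var(Rm) = 0.0384 / 0.0385 = 0.9974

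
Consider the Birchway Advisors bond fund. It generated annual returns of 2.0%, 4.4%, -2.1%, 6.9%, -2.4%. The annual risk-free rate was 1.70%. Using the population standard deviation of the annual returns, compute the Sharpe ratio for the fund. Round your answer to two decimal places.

Mean return μ = 8.80 / 5 = 1.7600%
Σ(r − μ)² = (2 − 1.7600)² + (4.4 − 1.7600)² + … = 65.6520
population σ = √(65.6520 / 5) = √13.1304 = 3.6236%
Sharpe = (μ − rf) / σ = (1.7600 − 1.7) / 3.6236 = 0.0600 / 3.6236 = 0.0166

0.02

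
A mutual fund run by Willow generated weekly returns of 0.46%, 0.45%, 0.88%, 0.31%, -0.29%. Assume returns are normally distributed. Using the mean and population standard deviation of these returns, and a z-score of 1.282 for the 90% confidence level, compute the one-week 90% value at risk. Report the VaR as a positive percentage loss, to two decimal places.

r̄ = (0.46 + 0.45 + 0.88 + 0.31 − 0.29) / 5 = 1.810 / 5 = 0.3620%
Σ(r − r̄)² = (0.46 − 0.3620)² + (0.45 − 0.3620)² + (0.88 − 0.3620)² + … = 0.7135
population σ = √(0.7135 / 5) = √0.1427 = 0.3778%
VaR = −(r̄ − z·σ) = −(0.3620 − 1.282 × 0.3778) = −(-0.1223) = 0.1223%

0.12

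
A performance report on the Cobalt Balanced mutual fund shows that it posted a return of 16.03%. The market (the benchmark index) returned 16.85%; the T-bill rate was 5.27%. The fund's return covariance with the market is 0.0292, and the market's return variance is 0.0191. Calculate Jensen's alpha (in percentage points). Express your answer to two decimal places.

-6.94

β = Cov / Var = 0.0292 / 0.0191 = 1.5288
E[R] = Rf + β(Rm − Rf) = 5.27% + 1.5288 × (16.85% − 5.27%) = 22.9735%
α = Rp − E[R] = 16.03% − 22.9735% = -6.9435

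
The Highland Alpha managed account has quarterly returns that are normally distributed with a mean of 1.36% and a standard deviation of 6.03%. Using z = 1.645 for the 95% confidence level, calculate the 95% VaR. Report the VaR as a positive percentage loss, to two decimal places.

8.56

VaR (as % loss) = −(μ − z·σ) = −(1.36% − 1.645 × 6.03%) = −(-8.55935%) = 8.55935%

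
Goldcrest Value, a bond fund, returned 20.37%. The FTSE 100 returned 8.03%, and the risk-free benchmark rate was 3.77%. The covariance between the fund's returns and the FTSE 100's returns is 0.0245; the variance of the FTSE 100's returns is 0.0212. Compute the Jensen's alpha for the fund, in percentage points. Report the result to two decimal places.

11.68

β = Cov / Var = 0.0245 / 0.0212 = 1.1557
E[R] = Rf + β(Rm − Rf) = 3.77% + 1.1557 × (8.03% − 3.77%) = 8.6933%
α = Rp − E[R] = 20.37% − 8.6933% = 11.6767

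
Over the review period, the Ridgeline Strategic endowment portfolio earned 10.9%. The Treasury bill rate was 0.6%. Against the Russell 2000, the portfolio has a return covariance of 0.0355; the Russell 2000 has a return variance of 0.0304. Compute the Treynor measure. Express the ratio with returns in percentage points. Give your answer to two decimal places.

8.82

β = Cov / Var = 0.0355 / 0.0304 = 1.1678
Treynor = (Rp − Rf) / β = (10.9% − 0.6%) / 1.1678 = 10.30 / 1.1678 = 8.8200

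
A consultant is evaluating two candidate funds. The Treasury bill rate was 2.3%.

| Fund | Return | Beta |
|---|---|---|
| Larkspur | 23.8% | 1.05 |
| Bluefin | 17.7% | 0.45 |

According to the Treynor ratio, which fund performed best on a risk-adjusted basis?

Bluefin

Larkspur: Treynor = (23.8% − 2.3%) / 1.05 = 20.476
Bluefin: Treynor = (17.7% − 2.3%) / 0.45 = 34.222
Highest: Bluefin (34.222).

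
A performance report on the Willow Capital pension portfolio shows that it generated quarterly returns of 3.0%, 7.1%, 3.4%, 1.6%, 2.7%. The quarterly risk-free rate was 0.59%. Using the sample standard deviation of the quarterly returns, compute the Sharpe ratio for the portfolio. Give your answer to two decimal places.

1.42

r̄ = (3 + 7.1 + 3.4 + 1.6 + 2.7) / 5 = 3.5600%
Σ(r − r̄)² = (3 − 3.5600)² + (7.1 − 3.5600)² + (3.4 − 3.5600)² + … = 17.4520
σ = √[17.4520 / 4] = 2.0888%
Sharpe = (r̄ − rf) / σ = (3.5600 − 0.59) / 2.0888 = 2.9700 / 2.0888 = 1.4219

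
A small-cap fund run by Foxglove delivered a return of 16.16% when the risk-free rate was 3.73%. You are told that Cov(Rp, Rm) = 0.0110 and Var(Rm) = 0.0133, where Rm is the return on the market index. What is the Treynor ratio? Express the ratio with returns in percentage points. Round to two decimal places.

β = Cov / Var = 0.0110 / 0.0133 = 0.8271
Treynor = (Rp − Rf) / β = (16.16% − 3.73%) / 0.8271 = 12.43 / 0.8271 = 15.0284

15.03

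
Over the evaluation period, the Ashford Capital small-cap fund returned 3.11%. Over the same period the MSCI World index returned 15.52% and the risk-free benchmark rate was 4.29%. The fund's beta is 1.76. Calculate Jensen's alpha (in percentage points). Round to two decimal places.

CAPM expected return = Rf + β(Rm − Rf) = 4.29% + 1.76 × (15.52% − 4.29%) = 4.29 + 1.76 × 11.23 = 24.0548%
Jensen's α = Rp − E[R] = 3.11% − 24.0548% = -20.9448

-20.94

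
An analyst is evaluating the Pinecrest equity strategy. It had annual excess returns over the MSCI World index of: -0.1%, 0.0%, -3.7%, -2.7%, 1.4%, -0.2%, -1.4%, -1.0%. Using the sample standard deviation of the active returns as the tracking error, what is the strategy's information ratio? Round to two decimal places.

-0.59

r̄ = (-0.1 + 0 − 3.7 − 2.7 + 1.4 − 0.2 − 1.4 − 1) / 8 = -7.70 / 8 = -0.9625%
Sample σ = √[Σ(r − r̄)² / 7] = √[18.5388 / 7] = √2.6484 = 1.6274%
IR = r̄ / tracking error = -0.9625 / 1.6274 = -0.5914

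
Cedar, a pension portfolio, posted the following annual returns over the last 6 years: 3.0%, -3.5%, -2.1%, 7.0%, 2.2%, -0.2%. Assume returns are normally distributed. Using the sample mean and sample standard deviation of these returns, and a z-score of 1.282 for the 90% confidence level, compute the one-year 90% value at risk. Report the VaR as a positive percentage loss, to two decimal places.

r̄ = (3 − 3.5 − 2.1 + 7 + 2.2 − 0.2) / 6 = 1.0667%
Sample std dev = √[72.7133 / 5] = 3.8135%
VaR = −(r̄ − z·σ) = −(1.0667 − 1.282 × 3.8135) = −(-3.8222) = 3.8222%

3.82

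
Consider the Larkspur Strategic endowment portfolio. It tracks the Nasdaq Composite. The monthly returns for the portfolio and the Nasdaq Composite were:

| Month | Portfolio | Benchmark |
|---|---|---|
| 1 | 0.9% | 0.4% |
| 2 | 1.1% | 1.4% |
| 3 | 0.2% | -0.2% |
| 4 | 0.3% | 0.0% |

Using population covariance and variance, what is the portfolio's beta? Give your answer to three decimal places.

r̄p = 0.6250%,  r̄m = 0.4000%
Cov = Σ(rp − r̄p)(rm − r̄m) / 4 = 0.2150
Var(rm) = Σ(rm − r̄m)² / 4 = 0.3800
β = Cov / Var = 0.2150 / 0.3800 = 0.5658

0.566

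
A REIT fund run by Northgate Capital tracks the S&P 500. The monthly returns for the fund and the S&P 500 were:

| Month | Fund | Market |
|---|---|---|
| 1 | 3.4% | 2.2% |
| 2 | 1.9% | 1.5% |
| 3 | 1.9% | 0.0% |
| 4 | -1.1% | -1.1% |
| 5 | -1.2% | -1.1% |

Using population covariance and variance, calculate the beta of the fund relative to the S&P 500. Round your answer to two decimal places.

1.26

r̄p = 0.9800%,  r̄m = 0.3000%
Cov = Σ(rp − r̄p)(rm − r̄m) / 5 = 2.2780
Var(rm) = Σ(rm − r̄m)² / 5 = 1.8120
β = Cov / Var = 2.2780 / 1.8120 = 1.2572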